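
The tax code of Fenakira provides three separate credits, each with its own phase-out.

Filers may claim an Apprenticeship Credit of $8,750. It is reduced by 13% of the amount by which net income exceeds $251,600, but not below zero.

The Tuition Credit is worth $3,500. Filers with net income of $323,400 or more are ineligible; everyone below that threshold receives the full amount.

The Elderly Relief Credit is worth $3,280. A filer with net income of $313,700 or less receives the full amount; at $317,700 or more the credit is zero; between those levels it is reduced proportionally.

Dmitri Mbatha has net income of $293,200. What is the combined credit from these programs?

$10,122

Apprenticeship Credit: 13% of the $41,600 excess over $251,600 is $5,408; credit = $8,750 − $5,408 = $3,342.
Tuition Credit: $293,200 is below the $323,400 cutoff, so the full $3,500 applies.
Elderly Relief Credit: $293,200 is at or below the $313,700 threshold, so the full $3,280 applies.
Total: $3,342 + $3,500 + $3,280 = $10,122.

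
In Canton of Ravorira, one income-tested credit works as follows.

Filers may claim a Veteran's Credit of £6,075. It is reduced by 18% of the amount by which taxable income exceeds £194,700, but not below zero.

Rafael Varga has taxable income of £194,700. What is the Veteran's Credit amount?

£6,075

Veteran's Credit: £194,700 is at or below the £194,700 threshold, so the full £6,075 applies.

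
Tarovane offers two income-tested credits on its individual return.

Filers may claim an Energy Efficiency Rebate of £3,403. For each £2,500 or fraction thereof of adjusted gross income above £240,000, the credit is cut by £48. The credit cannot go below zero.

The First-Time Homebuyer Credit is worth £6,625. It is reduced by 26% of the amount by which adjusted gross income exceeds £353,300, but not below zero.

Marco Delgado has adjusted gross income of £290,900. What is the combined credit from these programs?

£9,020

Energy Efficiency Rebate: income exceeds £240,000 by £50,900, which is 21 full-or-partial £2,500 increments; reduction = 21 × £48 = £1,008, leaving £2,395.
First-Time Homebuyer Credit: £290,900 is at or below the £353,300 threshold, so the full £6,625 applies.
Total: £2,395 + £6,625 = £9,020.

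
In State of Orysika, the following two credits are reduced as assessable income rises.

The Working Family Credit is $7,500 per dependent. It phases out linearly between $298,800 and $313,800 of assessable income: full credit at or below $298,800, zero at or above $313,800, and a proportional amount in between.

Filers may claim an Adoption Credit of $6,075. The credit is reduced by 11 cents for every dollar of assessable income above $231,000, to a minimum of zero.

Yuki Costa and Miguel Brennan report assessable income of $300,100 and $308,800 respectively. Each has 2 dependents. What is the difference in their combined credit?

Yuki ($300,100): Working Family Credit: base = 2 × $7,500 = $15,000. $300,100 is $1,300 into a $15,000 phase-out range, leaving 13,700/15,000 of the credit: $15,000 × 13,700/15,000 = $13,700. Adoption Credit: 11% of the $69,100 excess over $231,000 is $7,601 ≥ base, so the credit is $0. total $13,700 + $0 = $13,700
Miguel ($308,800): Working Family Credit: base = 2 × $7,500 = $15,000. $308,800 is $10,000 into a $15,000 phase-out range, leaving 5,000/15,000 of the credit: $15,000 × 5,000/15,000 = $5,000. Adoption Credit: 11% of the $77,800 excess over $231,000 is $8,558 ≥ base, so the credit is $0. total $5,000 + $0 = $5,000
Difference: |$13,700 − $5,000| = $8,700.

$8,700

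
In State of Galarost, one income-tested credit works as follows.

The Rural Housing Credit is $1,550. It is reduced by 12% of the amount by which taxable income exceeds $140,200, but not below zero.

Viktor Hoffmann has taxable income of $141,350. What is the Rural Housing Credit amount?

Rural Housing Credit: 12% of the $1,150 excess over $140,200 is $138; credit = $1,550 − $138 = $1,412.

$1,412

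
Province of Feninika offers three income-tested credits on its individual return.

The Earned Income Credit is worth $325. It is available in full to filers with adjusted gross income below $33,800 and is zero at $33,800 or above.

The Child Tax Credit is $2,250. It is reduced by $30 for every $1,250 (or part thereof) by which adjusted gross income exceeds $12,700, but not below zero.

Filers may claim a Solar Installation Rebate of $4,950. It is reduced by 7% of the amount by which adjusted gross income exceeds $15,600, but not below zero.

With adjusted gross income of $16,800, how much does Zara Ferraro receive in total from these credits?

Earned Income Credit: $16,800 is below the $33,800 cutoff, so the full $325 applies.
Child Tax Credit: income exceeds $12,700 by $4,100, which is 4 full-or-partial $1,250 increments; reduction = 4 × $30 = $120, leaving $2,130.
Solar Installation Rebate: 7% of the $1,200 excess over $15,600 is $84; credit = $4,950 − $84 = $4,866.
Total: $325 + $2,130 + $4,866 = $7,321.

$7,321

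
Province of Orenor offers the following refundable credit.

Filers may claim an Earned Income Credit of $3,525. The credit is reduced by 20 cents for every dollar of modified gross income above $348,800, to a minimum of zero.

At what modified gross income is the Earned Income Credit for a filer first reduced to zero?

The credit falls by 20% of each dollar above $348,800, so it reaches zero when the excess is $3,525 / 20% = $17,625: income = $348,800 + $17,625 = $366,425.

$366,425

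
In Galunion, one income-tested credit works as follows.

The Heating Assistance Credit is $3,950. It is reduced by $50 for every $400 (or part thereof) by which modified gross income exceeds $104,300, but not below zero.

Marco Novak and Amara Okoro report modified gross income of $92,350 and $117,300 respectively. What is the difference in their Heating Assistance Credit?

Marco ($92,350): Heating Assistance Credit: $92,350 is at or below the $104,300 threshold, so the full $3,950 applies.
Amara ($117,300): Heating Assistance Credit: income exceeds $104,300 by $13,000, which is 33 full-or-partial $400 increments; reduction = 33 × $50 = $1,650, leaving $2,300.
Difference: |$3,950 − $2,300| = $1,650.

$1,650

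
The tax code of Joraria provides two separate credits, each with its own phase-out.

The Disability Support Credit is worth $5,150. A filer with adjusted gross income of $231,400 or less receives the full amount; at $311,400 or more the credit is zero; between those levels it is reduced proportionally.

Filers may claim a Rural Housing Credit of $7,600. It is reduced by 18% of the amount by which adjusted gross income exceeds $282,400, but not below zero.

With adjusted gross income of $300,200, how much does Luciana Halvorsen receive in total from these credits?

Disability Support Credit: $300,200 is $68,800 into a $80,000 phase-out range, leaving 11,200/80,000 of the credit: $5,150 × 11,200/80,000 = $721.
Rural Housing Credit: 18% of the $17,800 excess over $282,400 is $3,204; credit = $7,600 − $3,204 = $4,396.
Total: $721 + $4,396 = $5,117.

$5,117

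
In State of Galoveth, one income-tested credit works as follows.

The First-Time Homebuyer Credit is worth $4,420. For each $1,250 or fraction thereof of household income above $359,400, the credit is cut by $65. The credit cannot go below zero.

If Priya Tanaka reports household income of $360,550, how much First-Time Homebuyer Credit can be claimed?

$4,355

First-Time Homebuyer Credit: income exceeds $359,400 by $1,150, which is 1 full-or-partial $1,250 increment; reduction = 1 × $65 = $65, leaving $4,355.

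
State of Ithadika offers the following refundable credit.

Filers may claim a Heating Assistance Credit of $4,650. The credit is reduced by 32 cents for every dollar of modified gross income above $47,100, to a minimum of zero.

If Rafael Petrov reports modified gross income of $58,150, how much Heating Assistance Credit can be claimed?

$1,114

Heating Assistance Credit: 32% of the $11,050 excess over $47,100 is $3,536; credit = $4,650 − $3,536 = $1,114.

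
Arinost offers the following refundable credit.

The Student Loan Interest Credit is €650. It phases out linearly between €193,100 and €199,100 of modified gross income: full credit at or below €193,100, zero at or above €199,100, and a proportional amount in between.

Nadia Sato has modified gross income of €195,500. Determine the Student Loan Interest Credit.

Student Loan Interest Credit: €195,500 is €2,400 into a €6,000 phase-out range, leaving 3,600/6,000 of the credit: €650 × 3,600/6,000 = €390.

€390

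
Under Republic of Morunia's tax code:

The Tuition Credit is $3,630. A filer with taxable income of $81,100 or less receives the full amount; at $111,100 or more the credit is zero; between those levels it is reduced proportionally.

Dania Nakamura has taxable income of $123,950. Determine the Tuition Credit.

$0

Tuition Credit: $123,950 is at or above $111,100, so the credit is $0.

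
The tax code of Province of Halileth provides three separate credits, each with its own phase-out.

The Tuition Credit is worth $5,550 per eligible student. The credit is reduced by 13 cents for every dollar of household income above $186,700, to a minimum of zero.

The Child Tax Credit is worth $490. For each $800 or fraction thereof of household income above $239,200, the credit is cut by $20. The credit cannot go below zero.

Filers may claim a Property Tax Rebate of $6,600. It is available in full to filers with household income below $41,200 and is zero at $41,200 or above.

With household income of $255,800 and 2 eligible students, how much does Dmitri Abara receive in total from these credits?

$2,187

Tuition Credit: base = 2 × $5,550 = $11,100. 13% of the $69,100 excess over $186,700 is $8,983; credit = $11,100 − $8,983 = $2,117.
Child Tax Credit: income exceeds $239,200 by $16,600, which is 21 full-or-partial $800 increments; reduction = 21 × $20 = $420, leaving $70.
Property Tax Rebate: $255,800 meets or exceeds the $41,200 cutoff, so the credit is $0.
Total: $2,117 + $70 + $0 = $2,187.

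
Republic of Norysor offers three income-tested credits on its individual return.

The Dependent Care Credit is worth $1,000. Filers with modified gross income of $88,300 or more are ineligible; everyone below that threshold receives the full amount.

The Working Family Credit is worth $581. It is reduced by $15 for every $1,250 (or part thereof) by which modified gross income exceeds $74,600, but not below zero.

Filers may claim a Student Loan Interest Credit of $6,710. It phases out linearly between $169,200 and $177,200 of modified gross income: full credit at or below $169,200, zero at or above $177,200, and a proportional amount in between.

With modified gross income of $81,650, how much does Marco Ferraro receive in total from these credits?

$8,201

Dependent Care Credit: $81,650 is below the $88,300 cutoff, so the full $1,000 applies.
Working Family Credit: income exceeds $74,600 by $7,050, which is 6 full-or-partial $1,250 increments; reduction = 6 × $15 = $90, leaving $491.
Student Loan Interest Credit: $81,650 is at or below the $169,200 threshold, so the full $6,710 applies.
Total: $1,000 + $491 + $6,710 = $8,201.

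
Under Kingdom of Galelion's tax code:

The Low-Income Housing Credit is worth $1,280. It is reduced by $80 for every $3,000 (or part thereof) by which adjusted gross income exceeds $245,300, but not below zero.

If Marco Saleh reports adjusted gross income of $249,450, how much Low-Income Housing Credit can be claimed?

$1,120

Low-Income Housing Credit: income exceeds $245,300 by $4,150, which is 2 full-or-partial $3,000 increments; reduction = 2 × $80 = $160, leaving $1,120.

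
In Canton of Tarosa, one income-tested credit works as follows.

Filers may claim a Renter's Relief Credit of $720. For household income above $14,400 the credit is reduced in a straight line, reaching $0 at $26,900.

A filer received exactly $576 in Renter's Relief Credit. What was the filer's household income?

$16,900

$576 is 576/720 of the full $720, so 144/720 of the $12,500 range has been used: income = $14,400 + $12,500 × 144/720 = $16,900.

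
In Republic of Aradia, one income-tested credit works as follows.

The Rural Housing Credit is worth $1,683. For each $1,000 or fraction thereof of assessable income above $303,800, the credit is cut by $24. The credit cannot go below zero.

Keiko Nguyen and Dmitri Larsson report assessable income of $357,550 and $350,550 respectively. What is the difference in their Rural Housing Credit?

Keiko ($357,550): Rural Housing Credit: income exceeds $303,800 by $53,750, which is 54 full-or-partial $1,000 increments; reduction = 54 × $24 = $1,296, leaving $387.
Dmitri ($350,550): Rural Housing Credit: income exceeds $303,800 by $46,750, which is 47 full-or-partial $1,000 increments; reduction = 47 × $24 = $1,128, leaving $555.
Difference: |$387 − $555| = $168.

$168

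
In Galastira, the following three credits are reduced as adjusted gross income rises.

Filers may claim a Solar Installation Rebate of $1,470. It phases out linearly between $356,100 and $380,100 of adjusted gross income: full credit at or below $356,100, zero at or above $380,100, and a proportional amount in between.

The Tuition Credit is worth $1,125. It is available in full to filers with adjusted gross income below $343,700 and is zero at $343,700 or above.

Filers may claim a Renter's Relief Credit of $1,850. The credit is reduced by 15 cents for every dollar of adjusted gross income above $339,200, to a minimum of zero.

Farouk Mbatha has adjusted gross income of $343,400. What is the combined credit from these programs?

$3,815

Solar Installation Rebate: $343,400 is at or below the $356,100 threshold, so the full $1,470 applies.
Tuition Credit: $343,400 is below the $343,700 cutoff, so the full $1,125 applies.
Renter's Relief Credit: 15% of the $4,200 excess over $339,200 is $630; credit = $1,850 − $630 = $1,220.
Total: $1,470 + $1,125 + $1,220 = $3,815.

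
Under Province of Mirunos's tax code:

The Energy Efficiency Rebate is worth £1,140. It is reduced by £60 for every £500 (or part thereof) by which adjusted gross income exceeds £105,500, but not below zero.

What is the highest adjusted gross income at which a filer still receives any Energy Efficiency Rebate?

After 18 increments the reduction is 18 × £60 = £1,080, leaving £60; one more increment wipes it out. Increment 18 ends at excess 18 × £500 = £9,000, so the highest qualifying income is £105,500 + £9,000 = £114,500.

£114,500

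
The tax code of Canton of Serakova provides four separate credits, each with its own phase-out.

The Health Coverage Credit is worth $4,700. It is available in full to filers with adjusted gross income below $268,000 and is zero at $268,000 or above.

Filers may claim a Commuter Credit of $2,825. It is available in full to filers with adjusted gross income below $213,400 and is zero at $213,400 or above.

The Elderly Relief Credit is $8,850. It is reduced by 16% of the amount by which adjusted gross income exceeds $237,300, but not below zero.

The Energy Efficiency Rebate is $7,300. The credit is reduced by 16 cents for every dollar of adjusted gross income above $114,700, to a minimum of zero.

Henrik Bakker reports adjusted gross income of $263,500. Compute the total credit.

Health Coverage Credit: $263,500 is below the $268,000 cutoff, so the full $4,700 applies.
Commuter Credit: $263,500 meets or exceeds the $213,400 cutoff, so the credit is $0.
Elderly Relief Credit: 16% of the $26,200 excess over $237,300 is $4,192; credit = $8,850 − $4,192 = $4,658.
Energy Efficiency Rebate: 16% of the $148,800 excess over $114,700 is $23,808 ≥ base, so the credit is $0.
Total: $4,700 + $0 + $4,658 + $0 = $9,358.

$9,358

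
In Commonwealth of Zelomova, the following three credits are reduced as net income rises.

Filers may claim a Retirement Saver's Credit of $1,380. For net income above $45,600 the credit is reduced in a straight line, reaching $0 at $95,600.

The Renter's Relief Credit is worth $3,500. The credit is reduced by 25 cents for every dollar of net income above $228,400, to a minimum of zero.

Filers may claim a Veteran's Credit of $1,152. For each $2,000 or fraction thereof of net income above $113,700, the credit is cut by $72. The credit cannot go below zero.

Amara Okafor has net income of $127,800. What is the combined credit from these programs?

$4,076

Retirement Saver's Credit: $127,800 is at or above $95,600, so the credit is $0.
Renter's Relief Credit: $127,800 is at or below the $228,400 threshold, so the full $3,500 applies.
Veteran's Credit: income exceeds $113,700 by $14,100, which is 8 full-or-partial $2,000 increments; reduction = 8 × $72 = $576, leaving $576.
Total: $0 + $3,500 + $576 = $4,076.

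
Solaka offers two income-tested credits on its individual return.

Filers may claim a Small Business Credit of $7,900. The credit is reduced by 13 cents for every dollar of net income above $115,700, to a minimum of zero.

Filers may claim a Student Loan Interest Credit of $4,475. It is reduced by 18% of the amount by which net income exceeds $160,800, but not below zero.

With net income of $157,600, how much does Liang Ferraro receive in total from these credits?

Small Business Credit: 13% of the $41,900 excess over $115,700 is $5,447; credit = $7,900 − $5,447 = $2,453.
Student Loan Interest Credit: $157,600 is at or below the $160,800 threshold, so the full $4,475 applies.
Total: $2,453 + $4,475 = $6,928.

$6,928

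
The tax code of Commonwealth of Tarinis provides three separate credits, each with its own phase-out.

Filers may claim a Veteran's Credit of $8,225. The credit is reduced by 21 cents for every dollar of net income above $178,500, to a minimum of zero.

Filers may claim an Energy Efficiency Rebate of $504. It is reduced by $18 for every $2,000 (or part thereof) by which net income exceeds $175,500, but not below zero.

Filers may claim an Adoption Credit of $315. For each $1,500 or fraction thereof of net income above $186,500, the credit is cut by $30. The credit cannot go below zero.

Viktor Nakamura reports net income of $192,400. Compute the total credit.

Veteran's Credit: 21% of the $13,900 excess over $178,500 is $2,919; credit = $8,225 − $2,919 = $5,306.
Energy Efficiency Rebate: income exceeds $175,500 by $16,900, which is 9 full-or-partial $2,000 increments; reduction = 9 × $18 = $162, leaving $342.
Adoption Credit: income exceeds $186,500 by $5,900, which is 4 full-or-partial $1,500 increments; reduction = 4 × $30 = $120, leaving $195.
Total: $5,306 + $342 + $195 = $5,843.

$5,843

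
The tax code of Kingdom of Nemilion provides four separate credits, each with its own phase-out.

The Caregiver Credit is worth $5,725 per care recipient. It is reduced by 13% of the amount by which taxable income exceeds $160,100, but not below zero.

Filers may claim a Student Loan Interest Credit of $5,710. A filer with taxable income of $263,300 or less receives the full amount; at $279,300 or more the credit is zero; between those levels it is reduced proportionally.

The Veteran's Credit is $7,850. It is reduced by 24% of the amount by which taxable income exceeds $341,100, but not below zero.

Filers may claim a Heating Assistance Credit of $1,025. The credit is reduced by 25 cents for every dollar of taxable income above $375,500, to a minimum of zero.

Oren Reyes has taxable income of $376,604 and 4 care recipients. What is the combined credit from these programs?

Caregiver Credit: base = 4 × $5,725 = $22,900. 13% of the $216,504 excess over $160,100 is $28,145.52 ≥ base, so the credit is $0.
Student Loan Interest Credit: $376,604 is at or above $279,300, so the credit is $0.
Veteran's Credit: 24% of the $35,504 excess over $341,100 is $8,520.96 ≥ base, so the credit is $0.
Heating Assistance Credit: 25% of the $1,104 excess over $375,500 is $276; credit = $1,025 − $276 = $749.
Total: $0 + $0 + $0 + $749 = $749.

$749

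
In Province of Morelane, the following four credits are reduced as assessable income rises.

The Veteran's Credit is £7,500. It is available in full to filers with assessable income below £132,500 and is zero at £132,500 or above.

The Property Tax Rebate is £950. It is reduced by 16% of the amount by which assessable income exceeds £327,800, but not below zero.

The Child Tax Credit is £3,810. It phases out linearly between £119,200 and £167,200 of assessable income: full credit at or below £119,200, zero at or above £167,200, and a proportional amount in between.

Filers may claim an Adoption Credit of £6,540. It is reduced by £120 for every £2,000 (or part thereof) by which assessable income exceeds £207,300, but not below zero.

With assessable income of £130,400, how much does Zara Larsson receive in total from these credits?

£17,911

Veteran's Credit: £130,400 is below the £132,500 cutoff, so the full £7,500 applies.
Property Tax Rebate: £130,400 is at or below the £327,800 threshold, so the full £950 applies.
Child Tax Credit: £130,400 is £11,200 into a £48,000 phase-out range, leaving 36,800/48,000 of the credit: £3,810 × 36,800/48,000 = £2,921.
Adoption Credit: £130,400 is at or below the £207,300 threshold, so the full £6,540 applies.
Total: £7,500 + £950 + £2,921 + £6,540 = £17,911.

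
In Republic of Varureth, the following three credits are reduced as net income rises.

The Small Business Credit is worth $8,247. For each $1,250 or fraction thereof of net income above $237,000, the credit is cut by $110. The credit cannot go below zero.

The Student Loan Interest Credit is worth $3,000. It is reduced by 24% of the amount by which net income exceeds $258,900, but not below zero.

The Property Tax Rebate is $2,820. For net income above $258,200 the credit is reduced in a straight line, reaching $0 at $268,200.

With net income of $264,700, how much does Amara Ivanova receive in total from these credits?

$8,312

Small Business Credit: income exceeds $237,000 by $27,700, which is 23 full-or-partial $1,250 increments; reduction = 23 × $110 = $2,530, leaving $5,717.
Student Loan Interest Credit: 24% of the $5,800 excess over $258,900 is $1,392; credit = $3,000 − $1,392 = $1,608.
Property Tax Rebate: $264,700 is $6,500 into a $10,000 phase-out range, leaving 3,500/10,000 of the credit: $2,820 × 3,500/10,000 = $987.
Total: $5,717 + $1,608 + $987 = $8,312.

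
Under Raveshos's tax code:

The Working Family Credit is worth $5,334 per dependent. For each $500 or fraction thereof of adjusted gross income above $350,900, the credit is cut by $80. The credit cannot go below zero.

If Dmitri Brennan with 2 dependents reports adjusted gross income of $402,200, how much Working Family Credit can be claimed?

Working Family Credit: base = 2 × $5,334 = $10,668. income exceeds $350,900 by $51,300, which is 103 full-or-partial $500 increments; reduction = 103 × $80 = $8,240, leaving $2,428.

$2,428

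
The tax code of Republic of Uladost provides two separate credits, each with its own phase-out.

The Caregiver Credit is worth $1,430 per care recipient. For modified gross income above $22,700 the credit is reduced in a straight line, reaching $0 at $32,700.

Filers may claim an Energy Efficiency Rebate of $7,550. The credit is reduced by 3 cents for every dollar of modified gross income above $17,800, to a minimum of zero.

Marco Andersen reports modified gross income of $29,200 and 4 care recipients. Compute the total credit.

Caregiver Credit: base = 4 × $1,430 = $5,720. $29,200 is $6,500 into a $10,000 phase-out range, leaving 3,500/10,000 of the credit: $5,720 × 3,500/10,000 = $2,002.
Energy Efficiency Rebate: 3% of the $11,400 excess over $17,800 is $342; credit = $7,550 − $342 = $7,208.
Total: $2,002 + $7,208 = $9,210.

$9,210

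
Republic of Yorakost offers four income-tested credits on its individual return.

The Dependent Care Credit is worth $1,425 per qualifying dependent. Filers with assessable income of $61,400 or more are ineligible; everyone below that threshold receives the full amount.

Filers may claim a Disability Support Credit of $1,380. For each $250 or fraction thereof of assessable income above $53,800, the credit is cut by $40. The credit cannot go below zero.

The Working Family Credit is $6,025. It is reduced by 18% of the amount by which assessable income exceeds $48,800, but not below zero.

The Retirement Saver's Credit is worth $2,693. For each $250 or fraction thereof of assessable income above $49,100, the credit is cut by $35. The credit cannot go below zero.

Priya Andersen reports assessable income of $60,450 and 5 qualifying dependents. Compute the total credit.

$12,436

Dependent Care Credit: base = 5 × $1,425 = $7,125. $60,450 is below the $61,400 cutoff, so the full $7,125 applies.
Disability Support Credit: income exceeds $53,800 by $6,650, which is 27 full-or-partial $250 increments; reduction = 27 × $40 = $1,080, leaving $300.
Working Family Credit: 18% of the $11,650 excess over $48,800 is $2,097; credit = $6,025 − $2,097 = $3,928.
Retirement Saver's Credit: income exceeds $49,100 by $11,350, which is 46 full-or-partial $250 increments; reduction = 46 × $35 = $1,610, leaving $1,083.
Total: $7,125 + $300 + $3,928 + $1,083 = $12,436.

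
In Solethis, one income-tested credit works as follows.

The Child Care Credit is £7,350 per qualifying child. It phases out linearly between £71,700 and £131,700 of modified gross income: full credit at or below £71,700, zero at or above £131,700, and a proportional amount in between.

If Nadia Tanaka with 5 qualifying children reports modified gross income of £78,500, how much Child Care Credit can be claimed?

£32,585

Child Care Credit: base = 5 × £7,350 = £36,750. £78,500 is £6,800 into a £60,000 phase-out range, leaving 53,200/60,000 of the credit: £36,750 × 53,200/60,000 = £32,585.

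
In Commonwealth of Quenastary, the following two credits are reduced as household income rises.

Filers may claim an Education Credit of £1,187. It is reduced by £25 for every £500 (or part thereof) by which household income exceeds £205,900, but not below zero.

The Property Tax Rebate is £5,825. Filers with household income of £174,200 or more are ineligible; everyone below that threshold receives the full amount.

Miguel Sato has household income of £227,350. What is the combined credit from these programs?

£112

Education Credit: income exceeds £205,900 by £21,450, which is 43 full-or-partial £500 increments; reduction = 43 × £25 = £1,075, leaving £112.
Property Tax Rebate: £227,350 meets or exceeds the £174,200 cutoff, so the credit is £0.
Total: £112 + £0 = £112.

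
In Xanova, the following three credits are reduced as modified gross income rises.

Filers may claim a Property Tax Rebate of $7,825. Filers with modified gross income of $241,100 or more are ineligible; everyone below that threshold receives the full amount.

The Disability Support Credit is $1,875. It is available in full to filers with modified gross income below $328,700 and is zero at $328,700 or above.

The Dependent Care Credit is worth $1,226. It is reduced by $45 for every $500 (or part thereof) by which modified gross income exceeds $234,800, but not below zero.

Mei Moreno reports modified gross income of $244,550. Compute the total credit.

$2,201

Property Tax Rebate: $244,550 meets or exceeds the $241,100 cutoff, so the credit is $0.
Disability Support Credit: $244,550 is below the $328,700 cutoff, so the full $1,875 applies.
Dependent Care Credit: income exceeds $234,800 by $9,750, which is 20 full-or-partial $500 increments; reduction = 20 × $45 = $900, leaving $326.
Total: $0 + $1,875 + $326 = $2,201.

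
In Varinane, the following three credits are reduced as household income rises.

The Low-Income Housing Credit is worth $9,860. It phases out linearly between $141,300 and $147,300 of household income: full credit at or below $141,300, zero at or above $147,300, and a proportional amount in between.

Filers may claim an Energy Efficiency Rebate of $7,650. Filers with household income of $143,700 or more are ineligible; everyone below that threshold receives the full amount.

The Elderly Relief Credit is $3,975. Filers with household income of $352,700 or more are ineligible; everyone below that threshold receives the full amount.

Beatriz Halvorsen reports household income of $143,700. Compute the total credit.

$9,891

Low-Income Housing Credit: $143,700 is $2,400 into a $6,000 phase-out range, leaving 3,600/6,000 of the credit: $9,860 × 3,600/6,000 = $5,916.
Energy Efficiency Rebate: $143,700 meets or exceeds the $143,700 cutoff, so the credit is $0.
Elderly Relief Credit: $143,700 is below the $352,700 cutoff, so the full $3,975 applies.
Total: $5,916 + $0 + $3,975 = $9,891.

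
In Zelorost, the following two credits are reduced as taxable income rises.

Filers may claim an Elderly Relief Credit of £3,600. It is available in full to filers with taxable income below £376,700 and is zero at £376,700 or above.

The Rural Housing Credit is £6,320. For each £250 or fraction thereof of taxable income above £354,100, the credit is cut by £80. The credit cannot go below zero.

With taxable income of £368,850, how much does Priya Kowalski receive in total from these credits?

£5,200

Elderly Relief Credit: £368,850 is below the £376,700 cutoff, so the full £3,600 applies.
Rural Housing Credit: income exceeds £354,100 by £14,750, which is 59 full-or-partial £250 increments; reduction = 59 × £80 = £4,720, leaving £1,600.
Total: £3,600 + £1,600 = £5,200.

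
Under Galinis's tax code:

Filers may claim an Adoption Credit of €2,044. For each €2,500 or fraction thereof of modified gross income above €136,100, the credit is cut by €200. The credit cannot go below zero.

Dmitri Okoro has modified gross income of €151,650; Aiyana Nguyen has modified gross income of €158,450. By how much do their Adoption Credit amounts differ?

Dmitri (€151,650): Adoption Credit: income exceeds €136,100 by €15,550, which is 7 full-or-partial €2,500 increments; reduction = 7 × €200 = €1,400, leaving €644.
Aiyana (€158,450): Adoption Credit: income exceeds €136,100 by €22,350, which is 9 full-or-partial €2,500 increments; reduction = 9 × €200 = €1,800, leaving €244.
Difference: |€644 − €244| = €400.

€400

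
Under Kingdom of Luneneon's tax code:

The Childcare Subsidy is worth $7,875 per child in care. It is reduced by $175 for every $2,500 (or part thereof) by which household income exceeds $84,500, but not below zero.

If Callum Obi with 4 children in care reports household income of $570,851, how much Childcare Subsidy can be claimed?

$0

Childcare Subsidy: base = 4 × $7,875 = $31,500. income exceeds $84,500 by $486,351 → 195 increments × $175 = $34,125 ≥ base, so the credit is $0.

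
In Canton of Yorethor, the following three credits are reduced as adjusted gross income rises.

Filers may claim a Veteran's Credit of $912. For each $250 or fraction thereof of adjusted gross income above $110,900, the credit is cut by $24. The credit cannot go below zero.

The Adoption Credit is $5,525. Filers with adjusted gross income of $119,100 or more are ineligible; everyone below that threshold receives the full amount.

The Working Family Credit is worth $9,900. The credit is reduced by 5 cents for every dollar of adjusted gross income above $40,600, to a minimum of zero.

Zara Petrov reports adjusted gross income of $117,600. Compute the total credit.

Veteran's Credit: income exceeds $110,900 by $6,700, which is 27 full-or-partial $250 increments; reduction = 27 × $24 = $648, leaving $264.
Adoption Credit: $117,600 is below the $119,100 cutoff, so the full $5,525 applies.
Working Family Credit: 5% of the $77,000 excess over $40,600 is $3,850; credit = $9,900 − $3,850 = $6,050.
Total: $264 + $5,525 + $6,050 = $11,839.

$11,839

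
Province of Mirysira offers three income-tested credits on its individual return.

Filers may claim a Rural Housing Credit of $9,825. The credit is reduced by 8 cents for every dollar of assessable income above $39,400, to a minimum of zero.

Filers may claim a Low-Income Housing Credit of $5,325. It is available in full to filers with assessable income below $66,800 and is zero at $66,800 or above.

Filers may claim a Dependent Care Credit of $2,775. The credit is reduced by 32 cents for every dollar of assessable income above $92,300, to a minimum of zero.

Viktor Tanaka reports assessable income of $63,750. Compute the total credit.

$15,977

Rural Housing Credit: 8% of the $24,350 excess over $39,400 is $1,948; credit = $9,825 − $1,948 = $7,877.
Low-Income Housing Credit: $63,750 is below the $66,800 cutoff, so the full $5,325 applies.
Dependent Care Credit: $63,750 is at or below the $92,300 threshold, so the full $2,775 applies.
Total: $7,877 + $5,325 + $2,775 = $15,977.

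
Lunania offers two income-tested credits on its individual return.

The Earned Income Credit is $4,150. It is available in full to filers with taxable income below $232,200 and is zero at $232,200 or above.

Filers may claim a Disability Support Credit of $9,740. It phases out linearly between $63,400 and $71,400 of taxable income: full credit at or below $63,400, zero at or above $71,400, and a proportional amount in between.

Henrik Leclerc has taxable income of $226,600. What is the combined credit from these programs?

Earned Income Credit: $226,600 is below the $232,200 cutoff, so the full $4,150 applies.
Disability Support Credit: $226,600 is at or above $71,400, so the credit is $0.
Total: $4,150 + $0 = $4,150.

$4,150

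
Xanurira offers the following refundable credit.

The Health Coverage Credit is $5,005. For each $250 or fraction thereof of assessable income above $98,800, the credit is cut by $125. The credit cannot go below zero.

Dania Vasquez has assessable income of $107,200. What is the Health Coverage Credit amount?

$755

Health Coverage Credit: income exceeds $98,800 by $8,400, which is 34 full-or-partial $250 increments; reduction = 34 × $125 = $4,250, leaving $755.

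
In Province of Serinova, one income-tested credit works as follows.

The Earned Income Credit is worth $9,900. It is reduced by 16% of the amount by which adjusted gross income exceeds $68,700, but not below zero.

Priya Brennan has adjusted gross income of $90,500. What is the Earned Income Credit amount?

Earned Income Credit: 16% of the $21,800 excess over $68,700 is $3,488; credit = $9,900 − $3,488 = $6,412.

$6,412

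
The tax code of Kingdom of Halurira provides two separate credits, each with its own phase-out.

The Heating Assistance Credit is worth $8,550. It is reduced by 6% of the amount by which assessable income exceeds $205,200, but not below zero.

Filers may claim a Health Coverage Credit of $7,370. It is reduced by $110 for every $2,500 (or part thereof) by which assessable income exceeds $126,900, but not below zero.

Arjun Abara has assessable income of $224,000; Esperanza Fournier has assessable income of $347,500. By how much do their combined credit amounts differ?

Arjun ($224,000): Heating Assistance Credit: 6% of the $18,800 excess over $205,200 is $1,128; credit = $8,550 − $1,128 = $7,422. Health Coverage Credit: income exceeds $126,900 by $97,100, which is 39 full-or-partial $2,500 increments; reduction = 39 × $110 = $4,290, leaving $3,080. total $7,422 + $3,080 = $10,502
Esperanza ($347,500): Heating Assistance Credit: 6% of the $142,300 excess over $205,200 is $8,538; credit = $8,550 − $8,538 = $12. Health Coverage Credit: income exceeds $126,900 by $220,600 → 89 increments × $110 = $9,790 ≥ base, so the credit is $0. total $12 + $0 = $12
Difference: |$10,502 − $12| = $10,490.

$10,490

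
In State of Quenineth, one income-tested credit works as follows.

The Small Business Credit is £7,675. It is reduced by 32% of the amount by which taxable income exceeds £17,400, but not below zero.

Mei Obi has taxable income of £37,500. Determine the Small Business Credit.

£1,243

Small Business Credit: 32% of the £20,100 excess over £17,400 is £6,432; credit = £7,675 − £6,432 = £1,243.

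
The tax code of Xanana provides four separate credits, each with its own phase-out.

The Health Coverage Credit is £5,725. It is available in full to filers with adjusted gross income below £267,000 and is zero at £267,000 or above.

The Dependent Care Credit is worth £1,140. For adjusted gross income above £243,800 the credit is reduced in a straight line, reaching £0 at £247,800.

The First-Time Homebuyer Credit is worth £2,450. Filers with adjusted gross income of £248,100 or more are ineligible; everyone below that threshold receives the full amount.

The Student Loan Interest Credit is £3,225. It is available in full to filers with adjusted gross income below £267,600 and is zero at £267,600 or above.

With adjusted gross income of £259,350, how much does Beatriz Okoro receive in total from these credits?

Health Coverage Credit: £259,350 is below the £267,000 cutoff, so the full £5,725 applies.
Dependent Care Credit: £259,350 is at or above £247,800, so the credit is £0.
First-Time Homebuyer Credit: £259,350 meets or exceeds the £248,100 cutoff, so the credit is £0.
Student Loan Interest Credit: £259,350 is below the £267,600 cutoff, so the full £3,225 applies.
Total: £5,725 + £0 + £0 + £3,225 = £8,950.

£8,950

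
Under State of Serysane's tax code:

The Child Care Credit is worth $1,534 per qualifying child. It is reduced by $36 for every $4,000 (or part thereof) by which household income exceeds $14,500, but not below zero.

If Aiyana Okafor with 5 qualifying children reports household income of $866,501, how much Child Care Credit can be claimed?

Child Care Credit: base = 5 × $1,534 = $7,670. income exceeds $14,500 by $852,001 → 214 increments × $36 = $7,704 ≥ base, so the credit is $0.

$0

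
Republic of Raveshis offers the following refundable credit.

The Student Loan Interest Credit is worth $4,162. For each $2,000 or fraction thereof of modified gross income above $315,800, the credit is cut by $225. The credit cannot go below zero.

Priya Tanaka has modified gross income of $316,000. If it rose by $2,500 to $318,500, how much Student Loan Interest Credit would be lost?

$225

At $316,000 — income exceeds $315,800 by $200, which is 1 full-or-partial $2,000 increment; reduction = 1 × $225 = $225, leaving $3,937.
At $318,500 — income exceeds $315,800 by $2,700, which is 2 full-or-partial $2,000 increments; reduction = 2 × $225 = $450, leaving $3,712.
Lost: $3,937 − $3,712 = $225.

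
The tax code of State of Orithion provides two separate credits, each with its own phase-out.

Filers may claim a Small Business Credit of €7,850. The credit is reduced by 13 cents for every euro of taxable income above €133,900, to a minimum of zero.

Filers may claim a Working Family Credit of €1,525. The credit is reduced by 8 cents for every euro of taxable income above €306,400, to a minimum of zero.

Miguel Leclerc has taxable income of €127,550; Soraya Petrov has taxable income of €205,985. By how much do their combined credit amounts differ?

€7,850

Miguel (€127,550): Small Business Credit: €127,550 is at or below the €133,900 threshold, so the full €7,850 applies. Working Family Credit: €127,550 is at or below the €306,400 threshold, so the full €1,525 applies. total €7,850 + €1,525 = €9,375
Soraya (€205,985): Small Business Credit: 13% of the €72,085 excess over €133,900 is €9,371.05 ≥ base, so the credit is €0. Working Family Credit: €205,985 is at or below the €306,400 threshold, so the full €1,525 applies. total €0 + €1,525 = €1,525
Difference: |€9,375 − €1,525| = €7,850.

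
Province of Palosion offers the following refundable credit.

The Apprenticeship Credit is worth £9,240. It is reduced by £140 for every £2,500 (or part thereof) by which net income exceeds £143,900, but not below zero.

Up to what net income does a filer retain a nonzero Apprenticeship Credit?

£306,400

After 65 increments the reduction is 65 × £140 = £9,100, leaving £140; one more increment wipes it out. Increment 65 ends at excess 65 × £2,500 = £162,500, so the highest qualifying income is £143,900 + £162,500 = £306,400.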